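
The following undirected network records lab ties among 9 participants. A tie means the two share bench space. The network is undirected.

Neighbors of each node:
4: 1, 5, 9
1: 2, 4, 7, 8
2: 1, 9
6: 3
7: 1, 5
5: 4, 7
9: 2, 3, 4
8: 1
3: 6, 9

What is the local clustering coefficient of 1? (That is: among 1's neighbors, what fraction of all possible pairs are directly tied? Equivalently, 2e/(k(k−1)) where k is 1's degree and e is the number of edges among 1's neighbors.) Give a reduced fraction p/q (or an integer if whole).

1's neighbors: 2, 4, 7, and 8 (k = 4).
Possible neighbor pairs: C(4,2) = 6. Edges among them: none → e = 0.
Clustering(1) = 0/6 = 0.

0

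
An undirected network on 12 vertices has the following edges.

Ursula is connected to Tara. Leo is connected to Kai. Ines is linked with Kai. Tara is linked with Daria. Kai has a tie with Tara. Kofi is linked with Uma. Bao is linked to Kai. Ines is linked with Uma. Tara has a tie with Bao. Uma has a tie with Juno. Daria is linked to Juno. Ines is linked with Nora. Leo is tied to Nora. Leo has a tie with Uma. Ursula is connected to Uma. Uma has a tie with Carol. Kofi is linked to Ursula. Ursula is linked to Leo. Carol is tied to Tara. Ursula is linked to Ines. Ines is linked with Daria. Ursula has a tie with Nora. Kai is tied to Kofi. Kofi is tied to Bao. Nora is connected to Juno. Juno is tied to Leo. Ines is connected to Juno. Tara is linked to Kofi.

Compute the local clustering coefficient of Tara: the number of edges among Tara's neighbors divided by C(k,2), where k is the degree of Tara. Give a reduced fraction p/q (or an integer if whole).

4/15

Tara's neighbors: Bao, Carol, Daria, Kai, Kofi, and Ursula (k = 6).
Possible neighbor pairs: C(6,2) = 15. Edges among them: Bao–Kai, Bao–Kofi, Kai–Kofi, Kofi–Ursula → e = 4.
Clustering(Tara) = 4/15.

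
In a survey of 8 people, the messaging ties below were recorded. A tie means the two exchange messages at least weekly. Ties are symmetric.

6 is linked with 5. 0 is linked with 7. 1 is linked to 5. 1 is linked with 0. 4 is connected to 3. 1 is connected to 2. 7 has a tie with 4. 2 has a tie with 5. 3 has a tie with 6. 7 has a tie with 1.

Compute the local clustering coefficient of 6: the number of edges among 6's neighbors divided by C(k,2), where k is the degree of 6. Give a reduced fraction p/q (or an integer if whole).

0

6's neighbors: 3 and 5 (k = 2).
Possible neighbor pairs: C(2,2) = 1. Edges among them: none → e = 0.
Clustering(6) = 0/1.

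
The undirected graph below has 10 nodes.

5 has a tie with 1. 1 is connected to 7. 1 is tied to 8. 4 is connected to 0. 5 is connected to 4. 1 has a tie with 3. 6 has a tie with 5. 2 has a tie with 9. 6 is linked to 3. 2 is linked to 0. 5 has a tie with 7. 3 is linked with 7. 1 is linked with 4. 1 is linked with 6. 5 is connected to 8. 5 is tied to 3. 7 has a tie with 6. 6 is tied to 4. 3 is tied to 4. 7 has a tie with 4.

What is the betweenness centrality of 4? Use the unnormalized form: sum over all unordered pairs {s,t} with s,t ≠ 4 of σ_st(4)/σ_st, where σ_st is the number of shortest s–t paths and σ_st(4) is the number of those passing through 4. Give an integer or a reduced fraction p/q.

Pairs whose geodesics pass through 4 — 2–6: 1; 2–5: 1; 2–3: 1; 2–8: 2/2; 2–1: 1; 2–7: 1; 9–6: 1; 9–5: 1; 9–3: 1; 9–8: 2/2; 9–1: 1; 9–7: 1; 0–6: 1; 0–5: 1 … (+4 more pairs).
All other pairs contribute 0.
Summing the contributions gives betweenness(4) = 18.

18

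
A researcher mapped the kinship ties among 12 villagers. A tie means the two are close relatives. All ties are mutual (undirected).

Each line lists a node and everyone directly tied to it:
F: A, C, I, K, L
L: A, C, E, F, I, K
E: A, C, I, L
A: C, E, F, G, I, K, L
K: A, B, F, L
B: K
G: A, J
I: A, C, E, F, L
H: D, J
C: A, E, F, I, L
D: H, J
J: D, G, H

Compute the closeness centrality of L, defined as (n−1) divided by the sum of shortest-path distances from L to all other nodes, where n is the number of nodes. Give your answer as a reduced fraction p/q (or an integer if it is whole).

Distances from L: A:1, B:2, C:1, D:4, E:1, F:1, G:2, H:4, I:1, J:3, K:1. Sum = 21.
n = 12, so closeness = 11/21.

11/21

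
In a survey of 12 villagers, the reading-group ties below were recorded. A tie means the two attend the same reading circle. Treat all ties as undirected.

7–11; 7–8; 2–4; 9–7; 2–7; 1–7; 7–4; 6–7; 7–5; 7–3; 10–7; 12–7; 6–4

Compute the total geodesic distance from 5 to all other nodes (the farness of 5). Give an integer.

21

Distances from 5: 1:2, 2:2, 3:2, 4:2, 6:2, 7:1, 8:2, 9:2, 10:2, 11:2, 12:2.
Sum = 2 + 2 + 2 + 2 + 2 + 1 + 2 + 2 + 2 + 2 + 2 = 21.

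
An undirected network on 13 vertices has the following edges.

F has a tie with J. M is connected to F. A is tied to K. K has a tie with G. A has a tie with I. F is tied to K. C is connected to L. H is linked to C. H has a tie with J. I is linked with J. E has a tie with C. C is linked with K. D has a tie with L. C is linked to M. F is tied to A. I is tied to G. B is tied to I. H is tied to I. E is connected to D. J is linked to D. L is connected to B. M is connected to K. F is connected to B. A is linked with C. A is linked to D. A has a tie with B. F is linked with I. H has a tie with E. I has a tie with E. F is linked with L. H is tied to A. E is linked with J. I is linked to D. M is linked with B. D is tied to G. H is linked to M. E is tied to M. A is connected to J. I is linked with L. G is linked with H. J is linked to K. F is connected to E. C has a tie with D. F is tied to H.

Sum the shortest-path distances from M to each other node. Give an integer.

Distances from M: A:2, B:1, C:1, D:2, E:1, F:1, G:2, H:1, I:2, J:2, K:1, L:2.
Sum = 2 + 1 + 1 + 2 + 1 + 1 + 2 + 1 + 2 + 2 + 1 + 2 = 18.

18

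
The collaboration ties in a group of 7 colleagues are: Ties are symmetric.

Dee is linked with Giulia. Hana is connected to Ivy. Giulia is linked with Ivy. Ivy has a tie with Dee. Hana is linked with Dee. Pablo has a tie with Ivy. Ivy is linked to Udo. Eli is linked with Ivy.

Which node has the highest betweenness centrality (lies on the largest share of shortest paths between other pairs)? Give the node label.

Unnormalized betweenness of each node: Dee:1/2, Eli:0, Giulia:0, Hana:0, Ivy:25/2, Pablo:0, Udo:0.
Ivy has the largest value, 25/2, making it the main broker — the node through which the most shortest paths run.

Ivy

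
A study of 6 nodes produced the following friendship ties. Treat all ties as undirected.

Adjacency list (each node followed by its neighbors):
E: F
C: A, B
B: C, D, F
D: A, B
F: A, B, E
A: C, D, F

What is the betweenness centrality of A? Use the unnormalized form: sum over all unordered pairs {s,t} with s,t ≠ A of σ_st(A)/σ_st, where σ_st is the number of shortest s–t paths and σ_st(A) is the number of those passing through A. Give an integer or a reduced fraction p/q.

Pairs whose geodesics pass through A — D–E: 1/2; D–C: 1/2; D–F: 1/2; E–C: 1/2; C–F: 1/2.
All other pairs contribute 0.
Summing the contributions gives betweenness(A) = 5/2.

5/2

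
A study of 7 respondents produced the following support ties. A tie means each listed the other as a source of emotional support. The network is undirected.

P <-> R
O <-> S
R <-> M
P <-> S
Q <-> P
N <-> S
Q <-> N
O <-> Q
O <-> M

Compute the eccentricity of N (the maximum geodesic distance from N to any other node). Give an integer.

3

Distances from N: M:3, O:2, P:2, Q:1, R:3, S:1.
The largest is 3 (to M and R), so the eccentricity of N is 3.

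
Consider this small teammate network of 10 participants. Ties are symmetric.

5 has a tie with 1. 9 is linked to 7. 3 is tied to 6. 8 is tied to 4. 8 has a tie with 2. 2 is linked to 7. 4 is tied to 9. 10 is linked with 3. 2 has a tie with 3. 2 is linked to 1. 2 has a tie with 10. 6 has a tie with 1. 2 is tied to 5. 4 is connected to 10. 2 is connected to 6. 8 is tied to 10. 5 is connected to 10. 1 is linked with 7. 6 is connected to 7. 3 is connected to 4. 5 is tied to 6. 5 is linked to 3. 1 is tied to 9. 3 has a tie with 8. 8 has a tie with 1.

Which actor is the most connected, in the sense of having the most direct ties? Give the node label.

Degrees — 1:6, 2:7, 3:6, 4:4, 5:5, 6:5, 7:4, 8:5, 9:3, 10:5.
The maximum is 7, attained only by 2.

2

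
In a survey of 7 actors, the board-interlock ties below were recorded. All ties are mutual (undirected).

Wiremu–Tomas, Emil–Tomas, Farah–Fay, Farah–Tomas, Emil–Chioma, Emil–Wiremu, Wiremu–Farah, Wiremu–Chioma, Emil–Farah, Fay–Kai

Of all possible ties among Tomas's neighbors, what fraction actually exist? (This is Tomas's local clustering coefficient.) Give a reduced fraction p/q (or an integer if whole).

Tomas's neighbors: Emil, Farah, and Wiremu (k = 3).
Possible neighbor pairs: C(3,2) = 3. Edges among them: Emil–Farah, Emil–Wiremu, Farah–Wiremu → e = 3.
Clustering(Tomas) = 3/3 = 1.

1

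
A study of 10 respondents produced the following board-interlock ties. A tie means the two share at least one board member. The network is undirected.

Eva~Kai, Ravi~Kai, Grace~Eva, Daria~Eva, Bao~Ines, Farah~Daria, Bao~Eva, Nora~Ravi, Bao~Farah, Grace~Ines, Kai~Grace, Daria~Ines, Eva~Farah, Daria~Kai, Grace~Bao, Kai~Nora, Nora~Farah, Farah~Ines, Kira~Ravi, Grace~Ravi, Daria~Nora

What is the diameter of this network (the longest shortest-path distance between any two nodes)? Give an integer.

3

Eccentricity of each node (its greatest distance to any other): Bao:3, Daria:3, Eva:3, Farah:3, Grace:2, Ines:3, Kai:2, Kira:3, Nora:2, Ravi:2.
The maximum eccentricity is 3, realized for instance by the pair Bao–Kira via Bao – Grace – Ravi – Kira. So the diameter is 3.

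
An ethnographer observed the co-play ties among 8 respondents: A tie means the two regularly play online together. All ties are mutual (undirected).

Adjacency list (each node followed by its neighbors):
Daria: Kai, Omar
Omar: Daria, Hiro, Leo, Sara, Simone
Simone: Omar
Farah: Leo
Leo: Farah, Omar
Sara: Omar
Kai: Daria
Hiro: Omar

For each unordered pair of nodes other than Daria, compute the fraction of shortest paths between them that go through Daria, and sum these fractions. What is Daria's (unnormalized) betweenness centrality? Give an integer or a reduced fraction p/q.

6

Pairs whose geodesics pass through Daria — Kai–Farah: 1; Kai–Sara: 1; Kai–Hiro: 1; Kai–Leo: 1; Kai–Omar: 1; Kai–Simone: 1.
All other pairs contribute 0.
Summing the contributions gives betweenness(Daria) = 6.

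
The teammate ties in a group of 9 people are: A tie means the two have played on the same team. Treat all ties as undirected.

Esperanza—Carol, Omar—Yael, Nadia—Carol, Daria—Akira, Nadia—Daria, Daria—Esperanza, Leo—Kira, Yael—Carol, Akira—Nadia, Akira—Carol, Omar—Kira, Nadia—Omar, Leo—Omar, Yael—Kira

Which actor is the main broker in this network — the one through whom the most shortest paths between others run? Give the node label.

Nadia

Unnormalized betweenness of each node: Akira:7/12, Carol:43/6, Daria:19/12, Esperanza:7/12, Kira:13/12, Leo:0, Nadia:25/3, Omar:49/6, Yael:9/2.
Nadia has the largest value, 25/3, making it the main broker — the node through which the most shortest paths run.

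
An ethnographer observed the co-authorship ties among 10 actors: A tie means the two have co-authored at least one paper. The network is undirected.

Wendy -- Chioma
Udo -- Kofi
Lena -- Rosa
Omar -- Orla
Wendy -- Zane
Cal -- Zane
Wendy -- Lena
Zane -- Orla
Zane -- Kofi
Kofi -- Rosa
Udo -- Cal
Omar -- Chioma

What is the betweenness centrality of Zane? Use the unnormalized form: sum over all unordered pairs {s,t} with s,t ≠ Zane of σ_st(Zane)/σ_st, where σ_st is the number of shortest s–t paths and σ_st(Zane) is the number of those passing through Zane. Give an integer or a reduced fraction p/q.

Pairs whose geodesics pass through Zane — Lena–Cal: 1; Lena–Orla: 1; Rosa–Cal: 1/2; Rosa–Orla: 1; Rosa–Omar: 1/2; Kofi–Cal: 1/2; Kofi–Orla: 1; Kofi–Omar: 1; Kofi–Chioma: 1; Kofi–Wendy: 1; Udo–Orla: 2/2; Udo–Omar: 2/2; Udo–Chioma: 2/2; Udo–Wendy: 2/2 … (+5 more pairs).
All other pairs contribute 0.
Summing the contributions gives betweenness(Zane) = 35/2.

35/2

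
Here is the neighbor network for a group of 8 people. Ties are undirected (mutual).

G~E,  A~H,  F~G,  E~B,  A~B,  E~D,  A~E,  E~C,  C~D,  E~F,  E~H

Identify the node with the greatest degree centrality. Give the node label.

Degrees — A:3, B:2, C:2, D:2, E:7, F:2, G:2, H:2.
The maximum is 7, attained only by E.

E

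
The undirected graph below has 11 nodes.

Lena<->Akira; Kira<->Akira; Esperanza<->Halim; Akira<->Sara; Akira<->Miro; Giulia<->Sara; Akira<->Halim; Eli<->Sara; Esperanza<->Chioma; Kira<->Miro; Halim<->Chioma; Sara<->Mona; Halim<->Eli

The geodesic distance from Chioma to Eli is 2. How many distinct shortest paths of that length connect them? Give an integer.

1

The shortest distance is 2, and the only length-2 path is Chioma–Halim–Eli. So there is exactly 1 shortest path.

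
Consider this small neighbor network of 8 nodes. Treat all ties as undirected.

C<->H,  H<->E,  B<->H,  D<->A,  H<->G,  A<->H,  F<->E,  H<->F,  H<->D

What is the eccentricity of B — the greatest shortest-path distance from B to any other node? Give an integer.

2

Distances from B: A:2, C:2, D:2, E:2, F:2, G:2, H:1.
The largest is 2 (to G, D, A, E, F, and C), so the eccentricity of B is 2.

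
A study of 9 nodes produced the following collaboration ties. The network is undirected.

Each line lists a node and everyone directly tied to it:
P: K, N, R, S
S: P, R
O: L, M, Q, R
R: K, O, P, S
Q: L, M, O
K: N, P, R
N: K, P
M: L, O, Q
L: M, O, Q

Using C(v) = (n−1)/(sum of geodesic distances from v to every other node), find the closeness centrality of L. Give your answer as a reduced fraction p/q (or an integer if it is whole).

Distances from L: K:3, M:1, N:4, O:1, P:3, Q:1, R:2, S:3. Sum = 18.
n = 9, so closeness = 8/18 = 4/9.

4/9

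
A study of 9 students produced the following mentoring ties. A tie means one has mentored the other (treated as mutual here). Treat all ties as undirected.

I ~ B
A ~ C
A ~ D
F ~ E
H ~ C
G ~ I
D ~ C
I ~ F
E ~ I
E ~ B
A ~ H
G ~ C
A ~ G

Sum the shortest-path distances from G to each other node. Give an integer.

13

Distances from G: A:1, B:2, C:1, D:2, E:2, F:2, H:2, I:1.
Sum = 1 + 2 + 1 + 2 + 2 + 2 + 2 + 1 = 13.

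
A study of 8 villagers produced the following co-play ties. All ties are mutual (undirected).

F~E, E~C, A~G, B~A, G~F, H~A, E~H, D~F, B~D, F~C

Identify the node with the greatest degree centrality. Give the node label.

F

Degrees — A:3, B:2, C:2, D:2, E:3, F:4, G:2, H:2.
The maximum is 4, attained only by F.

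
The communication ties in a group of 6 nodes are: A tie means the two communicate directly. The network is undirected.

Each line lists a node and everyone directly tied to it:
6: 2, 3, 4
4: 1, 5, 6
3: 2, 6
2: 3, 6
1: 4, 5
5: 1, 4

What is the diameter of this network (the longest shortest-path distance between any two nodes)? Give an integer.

Eccentricity of each node (its greatest distance to any other): 1:3, 2:3, 3:3, 4:2, 5:3, 6:2.
The maximum eccentricity is 3, realized for instance by the pair 2–5 via 2 – 6 – 4 – 5. So the diameter is 3.

3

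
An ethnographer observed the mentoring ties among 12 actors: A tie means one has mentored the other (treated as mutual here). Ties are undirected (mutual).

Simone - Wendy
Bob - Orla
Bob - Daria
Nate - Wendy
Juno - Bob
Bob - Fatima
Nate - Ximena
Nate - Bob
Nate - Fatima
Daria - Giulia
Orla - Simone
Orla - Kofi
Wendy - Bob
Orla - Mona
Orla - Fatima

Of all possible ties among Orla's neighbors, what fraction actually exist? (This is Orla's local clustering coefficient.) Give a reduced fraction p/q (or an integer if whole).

Orla's neighbors: Bob, Fatima, Kofi, Mona, and Simone (k = 5).
Possible neighbor pairs: C(5,2) = 10. Edges among them: Bob–Fatima → e = 1.
Clustering(Orla) = 1/10.

1/10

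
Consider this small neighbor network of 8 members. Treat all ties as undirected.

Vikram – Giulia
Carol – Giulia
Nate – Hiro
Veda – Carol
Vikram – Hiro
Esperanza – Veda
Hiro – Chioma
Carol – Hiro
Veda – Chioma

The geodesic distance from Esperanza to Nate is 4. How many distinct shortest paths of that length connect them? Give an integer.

2

The shortest distance is 4. The length-4 paths are: Esperanza–Veda–Chioma–Hiro–Nate; Esperanza–Veda–Carol–Hiro–Nate.
That gives 2 distinct shortest paths.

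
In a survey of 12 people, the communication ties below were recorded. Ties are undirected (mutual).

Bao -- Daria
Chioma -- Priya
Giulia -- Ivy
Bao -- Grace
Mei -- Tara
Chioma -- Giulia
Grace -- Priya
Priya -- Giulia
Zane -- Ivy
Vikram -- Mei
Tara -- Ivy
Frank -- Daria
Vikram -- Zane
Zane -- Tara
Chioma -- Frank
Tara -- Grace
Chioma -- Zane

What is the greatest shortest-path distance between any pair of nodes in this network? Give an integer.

4

Eccentricity of each node (its greatest distance to any other): Bao:4, Chioma:3, Daria:4, Frank:4, Giulia:3, Grace:3, Ivy:4, Mei:4, Priya:3, Tara:3, Vikram:4, Zane:3.
The maximum eccentricity is 4, realized for instance by the pair Ivy–Daria via Ivy – Giulia – Chioma – Frank – Daria. So the diameter is 4.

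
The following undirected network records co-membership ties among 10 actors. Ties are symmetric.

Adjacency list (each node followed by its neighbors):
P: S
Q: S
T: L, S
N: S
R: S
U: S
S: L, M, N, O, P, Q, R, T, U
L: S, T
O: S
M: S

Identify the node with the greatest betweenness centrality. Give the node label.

S

Unnormalized betweenness of each node: L:0, M:0, N:0, O:0, P:0, Q:0, R:0, S:35, T:0, U:0.
S has the largest value, 35, making it the main broker — the node through which the most shortest paths run.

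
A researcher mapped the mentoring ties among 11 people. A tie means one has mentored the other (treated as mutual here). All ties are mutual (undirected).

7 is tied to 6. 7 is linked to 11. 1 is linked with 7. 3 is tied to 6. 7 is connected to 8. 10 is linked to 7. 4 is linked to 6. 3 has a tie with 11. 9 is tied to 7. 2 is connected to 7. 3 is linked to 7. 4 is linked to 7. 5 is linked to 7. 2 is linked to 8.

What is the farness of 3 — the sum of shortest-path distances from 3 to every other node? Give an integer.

17

Distances from 3: 1:2, 2:2, 4:2, 5:2, 6:1, 7:1, 8:2, 9:2, 10:2, 11:1.
Sum = 2 + 2 + 2 + 2 + 1 + 1 + 2 + 2 + 2 + 1 = 17.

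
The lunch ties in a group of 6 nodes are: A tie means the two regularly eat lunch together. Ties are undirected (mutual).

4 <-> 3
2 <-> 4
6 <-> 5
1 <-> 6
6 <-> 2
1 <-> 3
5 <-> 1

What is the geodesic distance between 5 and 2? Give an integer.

2

One shortest route is 5 – 6 – 2, which uses 2 edges, and 5 and 2 are not directly tied, so nothing shorter exists. So d(5,2) = 2.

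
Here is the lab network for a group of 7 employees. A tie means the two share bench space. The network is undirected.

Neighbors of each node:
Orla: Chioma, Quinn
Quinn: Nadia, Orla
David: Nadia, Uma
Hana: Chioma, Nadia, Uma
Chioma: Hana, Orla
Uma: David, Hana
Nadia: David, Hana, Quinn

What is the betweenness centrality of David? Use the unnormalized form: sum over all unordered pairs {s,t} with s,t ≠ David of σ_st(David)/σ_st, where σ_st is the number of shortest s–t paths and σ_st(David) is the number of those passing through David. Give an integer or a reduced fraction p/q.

1

Pairs whose geodesics pass through David — Uma–Quinn: 1/2; Uma–Nadia: 1/2.
All other pairs contribute 0.
Summing the contributions gives betweenness(David) = 1.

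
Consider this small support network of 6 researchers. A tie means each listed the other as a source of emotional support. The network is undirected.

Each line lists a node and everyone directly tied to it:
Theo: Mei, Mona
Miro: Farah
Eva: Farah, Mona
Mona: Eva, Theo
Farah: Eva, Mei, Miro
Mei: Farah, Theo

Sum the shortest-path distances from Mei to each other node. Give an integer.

8

Distances from Mei: Eva:2, Farah:1, Miro:2, Mona:2, Theo:1.
Sum = 2 + 1 + 2 + 2 + 1 = 8.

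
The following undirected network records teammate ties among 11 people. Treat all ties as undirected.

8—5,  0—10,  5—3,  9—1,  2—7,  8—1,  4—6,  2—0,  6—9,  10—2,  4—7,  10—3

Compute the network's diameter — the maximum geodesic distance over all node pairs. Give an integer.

5

Eccentricity of each node (its greatest distance to any other): 0:5, 1:5, 2:5, 3:5, 4:5, 5:5, 6:5, 7:5, 8:5, 9:5, 10:5.
The maximum eccentricity is 5, realized for instance by the pair 7–8 via 7 – 4 – 6 – 9 – 1 – 8. So the diameter is 5.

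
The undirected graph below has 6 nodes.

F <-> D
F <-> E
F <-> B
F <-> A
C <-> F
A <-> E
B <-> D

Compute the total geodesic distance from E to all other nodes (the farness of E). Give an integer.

8

Distances from E: A:1, B:2, C:2, D:2, F:1.
Sum = 1 + 2 + 2 + 2 + 1 = 8.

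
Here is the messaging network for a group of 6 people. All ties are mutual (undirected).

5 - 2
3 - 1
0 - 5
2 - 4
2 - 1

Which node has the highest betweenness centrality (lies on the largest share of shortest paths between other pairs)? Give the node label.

Unnormalized betweenness of each node: 0:0, 1:4, 2:8, 3:0, 4:0, 5:4.
2 has the largest value, 8, making it the main broker — the node through which the most shortest paths run.

2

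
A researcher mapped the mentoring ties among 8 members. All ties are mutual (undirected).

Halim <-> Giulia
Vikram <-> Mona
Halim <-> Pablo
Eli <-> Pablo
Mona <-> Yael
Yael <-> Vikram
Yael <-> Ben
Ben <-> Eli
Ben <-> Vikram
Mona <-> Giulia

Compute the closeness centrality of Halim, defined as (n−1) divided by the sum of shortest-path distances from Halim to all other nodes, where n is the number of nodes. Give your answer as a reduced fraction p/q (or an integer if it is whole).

7/15

Distances from Halim: Ben:3, Eli:2, Giulia:1, Mona:2, Pablo:1, Vikram:3, Yael:3. Sum = 15.
n = 8, so closeness = 7/15.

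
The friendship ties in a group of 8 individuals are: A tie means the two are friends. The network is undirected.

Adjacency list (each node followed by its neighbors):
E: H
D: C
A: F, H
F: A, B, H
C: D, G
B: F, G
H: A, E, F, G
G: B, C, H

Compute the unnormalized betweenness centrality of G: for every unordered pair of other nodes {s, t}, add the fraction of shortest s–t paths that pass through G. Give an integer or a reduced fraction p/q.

Pairs whose geodesics pass through G — C–F: 2/2; C–H: 1; C–E: 1; C–A: 1; C–B: 1; D–F: 2/2; D–H: 1; D–E: 1; D–A: 1; D–B: 1; H–B: 1/2; E–B: 1/2.
All other pairs contribute 0.
Summing the contributions gives betweenness(G) = 11.

11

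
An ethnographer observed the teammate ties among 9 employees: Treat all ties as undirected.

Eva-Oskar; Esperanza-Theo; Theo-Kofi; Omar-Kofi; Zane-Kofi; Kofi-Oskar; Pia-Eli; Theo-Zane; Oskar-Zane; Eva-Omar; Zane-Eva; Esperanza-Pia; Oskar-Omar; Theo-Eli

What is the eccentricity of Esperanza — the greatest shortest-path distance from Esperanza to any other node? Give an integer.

Distances from Esperanza: Eli:2, Eva:3, Kofi:2, Omar:3, Oskar:3, Pia:1, Theo:1, Zane:2.
The largest is 3 (to Omar, Oskar, and Eva), so the eccentricity of Esperanza is 3.

3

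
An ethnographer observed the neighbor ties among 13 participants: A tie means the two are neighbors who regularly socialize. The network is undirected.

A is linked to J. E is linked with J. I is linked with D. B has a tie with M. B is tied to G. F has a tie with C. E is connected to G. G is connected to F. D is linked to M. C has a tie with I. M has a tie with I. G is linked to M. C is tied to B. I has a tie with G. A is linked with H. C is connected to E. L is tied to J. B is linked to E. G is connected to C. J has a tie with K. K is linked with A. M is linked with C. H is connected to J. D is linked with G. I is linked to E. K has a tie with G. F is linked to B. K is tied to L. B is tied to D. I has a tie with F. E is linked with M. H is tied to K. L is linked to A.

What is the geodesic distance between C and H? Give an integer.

One shortest route is C – E – J – H, which uses 3 edges, and at distance 2 from C we only reach {D, J, K}, which does not include H. So d(C,H) = 3.

3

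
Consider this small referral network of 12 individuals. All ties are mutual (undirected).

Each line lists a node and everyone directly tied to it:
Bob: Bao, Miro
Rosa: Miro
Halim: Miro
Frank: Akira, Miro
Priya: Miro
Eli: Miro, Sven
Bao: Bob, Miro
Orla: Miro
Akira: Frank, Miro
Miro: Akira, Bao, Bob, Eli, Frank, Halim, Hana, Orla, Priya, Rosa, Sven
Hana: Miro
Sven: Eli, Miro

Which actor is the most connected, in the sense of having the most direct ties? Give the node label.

Degrees — Akira:2, Bao:2, Bob:2, Eli:2, Frank:2, Halim:1, Hana:1, Miro:11, Orla:1, Priya:1, Rosa:1, Sven:2.
The maximum is 11, attained only by Miro.

Miro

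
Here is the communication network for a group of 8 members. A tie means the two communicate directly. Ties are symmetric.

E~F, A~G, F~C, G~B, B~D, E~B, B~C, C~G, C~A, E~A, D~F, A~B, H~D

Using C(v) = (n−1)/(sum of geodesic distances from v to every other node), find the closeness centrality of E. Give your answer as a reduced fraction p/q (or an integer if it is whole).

7/12

Distances from E: A:1, B:1, C:2, D:2, F:1, G:2, H:3. Sum = 12.
n = 8, so closeness = 7/12.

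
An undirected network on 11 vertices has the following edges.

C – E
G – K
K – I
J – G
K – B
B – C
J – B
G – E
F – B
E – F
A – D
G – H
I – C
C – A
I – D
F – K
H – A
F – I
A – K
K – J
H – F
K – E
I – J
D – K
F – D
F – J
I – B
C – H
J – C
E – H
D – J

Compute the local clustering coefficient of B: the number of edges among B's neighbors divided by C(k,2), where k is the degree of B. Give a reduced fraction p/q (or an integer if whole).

4/5

B's neighbors: C, F, I, J, and K (k = 5).
Possible neighbor pairs: C(5,2) = 10. Edges among them: C–I, C–J, F–I, F–J, F–K, I–J, I–K, J–K → e = 8.
Clustering(B) = 8/10 = 4/5.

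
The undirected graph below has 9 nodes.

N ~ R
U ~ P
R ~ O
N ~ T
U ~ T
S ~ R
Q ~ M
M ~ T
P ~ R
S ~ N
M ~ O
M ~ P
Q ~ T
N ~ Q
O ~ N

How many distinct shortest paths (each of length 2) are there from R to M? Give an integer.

The shortest distance is 2. The length-2 paths are: R–O–M; R–P–M.
That gives 2 distinct shortest paths.

2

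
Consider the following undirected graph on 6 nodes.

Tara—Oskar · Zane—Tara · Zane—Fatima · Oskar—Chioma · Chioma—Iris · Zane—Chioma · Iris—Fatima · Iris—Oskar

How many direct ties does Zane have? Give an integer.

Zane is directly tied to Chioma, Fatima, and Tara. That is 3 neighbors, so the degree of Zane is 3.

3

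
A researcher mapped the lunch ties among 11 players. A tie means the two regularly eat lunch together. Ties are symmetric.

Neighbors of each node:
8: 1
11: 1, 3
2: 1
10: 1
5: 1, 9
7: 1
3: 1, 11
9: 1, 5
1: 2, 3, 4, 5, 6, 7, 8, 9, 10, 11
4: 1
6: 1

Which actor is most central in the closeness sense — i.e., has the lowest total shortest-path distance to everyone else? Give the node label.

Farness (sum of distances to all others) for each node — 1:10, 2:19, 3:18, 4:19, 5:18, 6:19, 7:19, 8:19, 9:18, 10:19, 11:18.
The smallest farness is 10, for 1, so 1 has the highest closeness.

1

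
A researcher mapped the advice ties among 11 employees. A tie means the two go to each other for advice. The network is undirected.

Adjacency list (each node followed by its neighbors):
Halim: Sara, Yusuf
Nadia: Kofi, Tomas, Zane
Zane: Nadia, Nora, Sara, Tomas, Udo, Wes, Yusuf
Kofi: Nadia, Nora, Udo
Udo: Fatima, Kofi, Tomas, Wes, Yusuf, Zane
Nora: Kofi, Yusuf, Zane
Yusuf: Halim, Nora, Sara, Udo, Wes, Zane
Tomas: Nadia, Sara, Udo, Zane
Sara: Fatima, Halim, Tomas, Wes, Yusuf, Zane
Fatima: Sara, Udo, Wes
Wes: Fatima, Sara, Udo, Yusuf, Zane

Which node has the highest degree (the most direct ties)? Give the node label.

Zane

Degrees — Fatima:3, Halim:2, Kofi:3, Nadia:3, Nora:3, Sara:6, Tomas:4, Udo:6, Wes:5, Yusuf:6, Zane:7.
The maximum is 7, attained only by Zane.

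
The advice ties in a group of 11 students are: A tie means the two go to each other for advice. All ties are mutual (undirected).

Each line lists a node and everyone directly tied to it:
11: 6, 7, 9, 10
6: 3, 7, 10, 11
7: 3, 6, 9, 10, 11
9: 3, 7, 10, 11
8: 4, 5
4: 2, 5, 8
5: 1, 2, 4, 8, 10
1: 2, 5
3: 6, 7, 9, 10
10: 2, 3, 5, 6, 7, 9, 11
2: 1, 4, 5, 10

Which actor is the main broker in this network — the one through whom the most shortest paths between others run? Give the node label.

10

Unnormalized betweenness of each node: 1:0, 2:13/2, 3:1/4, 4:1/2, 5:14, 6:1/4, 7:1/2, 8:0, 9:1/4, 10:51/2, 11:1/4.
10 has the largest value, 51/2, making it the main broker — the node through which the most shortest paths run.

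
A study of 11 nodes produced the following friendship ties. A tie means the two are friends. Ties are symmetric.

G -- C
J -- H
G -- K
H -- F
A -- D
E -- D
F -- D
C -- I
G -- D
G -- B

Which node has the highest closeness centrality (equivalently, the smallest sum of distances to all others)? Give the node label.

D

Farness (sum of distances to all others) for each node — A:27, B:28, C:26, D:18, E:27, F:23, G:19, H:30, I:35, J:39, K:28.
The smallest farness is 18, for D, so D has the highest closeness.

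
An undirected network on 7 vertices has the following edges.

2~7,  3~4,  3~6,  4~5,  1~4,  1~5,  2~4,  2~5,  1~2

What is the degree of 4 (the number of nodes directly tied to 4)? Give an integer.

4

4 is directly tied to 1, 2, 3, and 5. That is 4 neighbors, so the degree of 4 is 4.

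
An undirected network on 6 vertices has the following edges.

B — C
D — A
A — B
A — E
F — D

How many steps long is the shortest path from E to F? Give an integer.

One shortest route is E – A – D – F, which uses 3 edges, and at distance 2 from E we only reach {B, D}, which does not include F. So d(E,F) = 3.

3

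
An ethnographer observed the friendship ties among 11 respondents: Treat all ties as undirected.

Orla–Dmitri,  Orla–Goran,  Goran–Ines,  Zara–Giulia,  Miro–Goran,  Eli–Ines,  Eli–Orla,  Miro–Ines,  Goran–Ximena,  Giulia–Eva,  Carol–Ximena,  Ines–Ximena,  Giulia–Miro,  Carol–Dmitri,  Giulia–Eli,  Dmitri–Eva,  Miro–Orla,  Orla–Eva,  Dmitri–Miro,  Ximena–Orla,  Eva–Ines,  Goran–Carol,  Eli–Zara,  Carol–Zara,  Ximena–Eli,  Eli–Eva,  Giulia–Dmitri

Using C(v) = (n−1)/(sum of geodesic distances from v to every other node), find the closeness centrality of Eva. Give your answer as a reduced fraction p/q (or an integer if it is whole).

2/3

Distances from Eva: Carol:2, Dmitri:1, Eli:1, Giulia:1, Goran:2, Ines:1, Miro:2, Orla:1, Ximena:2, Zara:2. Sum = 15.
n = 11, so closeness = 10/15 = 2/3.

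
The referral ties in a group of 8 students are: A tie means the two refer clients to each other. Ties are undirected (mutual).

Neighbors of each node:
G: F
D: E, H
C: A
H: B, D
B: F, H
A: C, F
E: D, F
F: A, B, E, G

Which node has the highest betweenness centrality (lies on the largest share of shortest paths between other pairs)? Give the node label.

Unnormalized betweenness of each node: A:6, B:4, C:0, D:1, E:4, F:15, G:0, H:1.
F has the largest value, 15, making it the main broker — the node through which the most shortest paths run.

F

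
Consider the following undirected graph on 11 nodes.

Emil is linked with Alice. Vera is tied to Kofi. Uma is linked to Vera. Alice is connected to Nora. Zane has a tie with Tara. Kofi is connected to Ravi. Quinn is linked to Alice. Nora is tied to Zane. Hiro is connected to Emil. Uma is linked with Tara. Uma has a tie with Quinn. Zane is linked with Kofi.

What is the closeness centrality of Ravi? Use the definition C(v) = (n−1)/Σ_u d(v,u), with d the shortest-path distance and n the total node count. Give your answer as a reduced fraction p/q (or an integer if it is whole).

10/33

Distances from Ravi: Alice:4, Emil:5, Hiro:6, Kofi:1, Nora:3, Quinn:4, Tara:3, Uma:3, Vera:2, Zane:2. Sum = 33.
n = 11, so closeness = 10/33.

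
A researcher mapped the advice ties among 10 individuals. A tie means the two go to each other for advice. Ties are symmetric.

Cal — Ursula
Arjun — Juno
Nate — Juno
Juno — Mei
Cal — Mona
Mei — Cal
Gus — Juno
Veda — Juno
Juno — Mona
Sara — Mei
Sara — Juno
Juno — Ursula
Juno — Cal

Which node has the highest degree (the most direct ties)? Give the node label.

Juno

Degrees — Arjun:1, Cal:4, Gus:1, Juno:9, Mei:3, Mona:2, Nate:1, Sara:2, Ursula:2, Veda:1.
The maximum is 9, attained only by Juno.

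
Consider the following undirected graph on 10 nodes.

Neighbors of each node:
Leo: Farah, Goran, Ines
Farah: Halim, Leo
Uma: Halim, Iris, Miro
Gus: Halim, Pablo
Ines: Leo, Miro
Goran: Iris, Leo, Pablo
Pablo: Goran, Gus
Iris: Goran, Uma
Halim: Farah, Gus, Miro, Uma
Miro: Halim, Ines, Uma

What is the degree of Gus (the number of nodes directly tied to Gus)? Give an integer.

Gus is directly tied to Halim and Pablo. That is 2 neighbors, so the degree of Gus is 2.

2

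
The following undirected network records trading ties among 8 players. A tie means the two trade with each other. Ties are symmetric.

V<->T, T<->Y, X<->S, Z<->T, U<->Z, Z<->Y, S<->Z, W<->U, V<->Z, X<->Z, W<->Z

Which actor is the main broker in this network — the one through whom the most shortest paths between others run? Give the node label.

Z

Unnormalized betweenness of each node: S:0, T:1/2, U:0, V:0, W:0, X:0, Y:0, Z:33/2.
Z has the largest value, 33/2, making it the main broker — the node through which the most shortest paths run.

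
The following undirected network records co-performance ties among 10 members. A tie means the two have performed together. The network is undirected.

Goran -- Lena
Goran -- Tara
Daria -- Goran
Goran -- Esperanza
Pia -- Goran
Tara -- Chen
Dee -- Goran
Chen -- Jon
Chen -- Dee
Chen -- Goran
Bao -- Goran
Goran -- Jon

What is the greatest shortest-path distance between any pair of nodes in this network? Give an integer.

Eccentricity of each node (its greatest distance to any other): Bao:2, Chen:2, Daria:2, Dee:2, Esperanza:2, Goran:1, Jon:2, Lena:2, Pia:2, Tara:2.
The maximum eccentricity is 2, realized for instance by the pair Jon–Esperanza via Jon – Goran – Esperanza. So the diameter is 2.

2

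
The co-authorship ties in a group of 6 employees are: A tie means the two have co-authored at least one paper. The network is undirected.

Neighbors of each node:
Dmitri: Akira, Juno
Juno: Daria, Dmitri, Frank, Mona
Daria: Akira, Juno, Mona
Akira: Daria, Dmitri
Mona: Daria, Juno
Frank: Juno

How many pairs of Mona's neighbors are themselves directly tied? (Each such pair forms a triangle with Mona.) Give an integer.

1

Mona's neighbors: Daria and Juno.
Neighbor pairs that are themselves tied: Mona–Daria–Juno. Each forms one triangle with Mona, for 1 in total.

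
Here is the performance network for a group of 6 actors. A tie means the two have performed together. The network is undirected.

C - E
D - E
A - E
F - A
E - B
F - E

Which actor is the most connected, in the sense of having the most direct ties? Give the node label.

E

Degrees — A:2, B:1, C:1, D:1, E:5, F:2.
The maximum is 5, attained only by E.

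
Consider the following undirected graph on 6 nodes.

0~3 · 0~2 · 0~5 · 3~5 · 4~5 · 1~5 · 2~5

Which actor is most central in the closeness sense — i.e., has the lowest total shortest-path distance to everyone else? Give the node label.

Farness (sum of distances to all others) for each node — 0:7, 1:9, 2:8, 3:8, 4:9, 5:5.
The smallest farness is 5, for 5, so 5 has the highest closeness.

5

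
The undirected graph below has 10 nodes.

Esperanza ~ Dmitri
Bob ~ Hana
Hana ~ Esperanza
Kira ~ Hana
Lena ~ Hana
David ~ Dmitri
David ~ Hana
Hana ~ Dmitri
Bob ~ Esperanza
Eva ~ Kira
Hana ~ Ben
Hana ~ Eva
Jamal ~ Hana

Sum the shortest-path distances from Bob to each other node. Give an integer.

16

Distances from Bob: Ben:2, David:2, Dmitri:2, Esperanza:1, Eva:2, Hana:1, Jamal:2, Kira:2, Lena:2.
Sum = 2 + 2 + 2 + 1 + 2 + 1 + 2 + 2 + 2 = 16.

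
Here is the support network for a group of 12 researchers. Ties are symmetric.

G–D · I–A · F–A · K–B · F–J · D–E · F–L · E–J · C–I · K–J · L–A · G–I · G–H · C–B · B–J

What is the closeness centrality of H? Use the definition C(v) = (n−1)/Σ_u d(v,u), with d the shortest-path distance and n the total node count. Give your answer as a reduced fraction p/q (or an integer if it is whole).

11/35

Distances from H: A:3, B:4, C:3, D:2, E:3, F:4, G:1, I:2, J:4, K:5, L:4. Sum = 35.
n = 12, so closeness = 11/35.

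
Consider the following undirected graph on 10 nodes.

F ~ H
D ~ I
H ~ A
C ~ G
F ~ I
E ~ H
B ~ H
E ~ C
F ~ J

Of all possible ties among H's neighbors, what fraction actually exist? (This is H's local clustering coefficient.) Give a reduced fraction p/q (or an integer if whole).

H's neighbors: A, B, E, and F (k = 4).
Possible neighbor pairs: C(4,2) = 6. Edges among them: none → e = 0.
Clustering(H) = 0/6 = 0.

0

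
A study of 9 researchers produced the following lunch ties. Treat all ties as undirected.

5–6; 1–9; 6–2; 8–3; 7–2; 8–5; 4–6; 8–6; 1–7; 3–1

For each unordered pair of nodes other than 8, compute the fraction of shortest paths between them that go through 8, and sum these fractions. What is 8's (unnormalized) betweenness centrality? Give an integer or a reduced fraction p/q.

Pairs whose geodesics pass through 8 — 5–9: 1; 5–3: 1; 5–1: 1; 9–4: 1/2; 9–6: 1/2; 4–3: 1; 4–1: 1/2; 6–3: 1; 6–1: 1/2; 3–2: 1/2.
All other pairs contribute 0.
Summing the contributions gives betweenness(8) = 15/2.

15/2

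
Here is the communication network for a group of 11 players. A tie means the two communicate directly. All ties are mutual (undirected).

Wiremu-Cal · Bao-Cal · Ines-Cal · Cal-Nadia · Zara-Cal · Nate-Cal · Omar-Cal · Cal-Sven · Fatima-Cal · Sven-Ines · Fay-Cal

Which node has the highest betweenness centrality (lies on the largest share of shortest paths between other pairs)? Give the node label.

Unnormalized betweenness of each node: Bao:0, Cal:44, Fatima:0, Fay:0, Ines:0, Nadia:0, Nate:0, Omar:0, Sven:0, Wiremu:0, Zara:0.
Cal has the largest value, 44, making it the main broker — the node through which the most shortest paths run.

Cal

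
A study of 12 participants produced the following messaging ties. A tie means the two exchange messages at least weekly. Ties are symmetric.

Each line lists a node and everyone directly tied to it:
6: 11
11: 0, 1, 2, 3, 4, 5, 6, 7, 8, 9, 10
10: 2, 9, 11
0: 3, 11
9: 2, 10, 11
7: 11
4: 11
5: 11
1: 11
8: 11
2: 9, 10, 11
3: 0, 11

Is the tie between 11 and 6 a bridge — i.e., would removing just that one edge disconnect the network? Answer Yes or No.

Without the 11–6 edge there is no alternate route between 11 and 6, so the network disconnects. It is a bridge.

Yes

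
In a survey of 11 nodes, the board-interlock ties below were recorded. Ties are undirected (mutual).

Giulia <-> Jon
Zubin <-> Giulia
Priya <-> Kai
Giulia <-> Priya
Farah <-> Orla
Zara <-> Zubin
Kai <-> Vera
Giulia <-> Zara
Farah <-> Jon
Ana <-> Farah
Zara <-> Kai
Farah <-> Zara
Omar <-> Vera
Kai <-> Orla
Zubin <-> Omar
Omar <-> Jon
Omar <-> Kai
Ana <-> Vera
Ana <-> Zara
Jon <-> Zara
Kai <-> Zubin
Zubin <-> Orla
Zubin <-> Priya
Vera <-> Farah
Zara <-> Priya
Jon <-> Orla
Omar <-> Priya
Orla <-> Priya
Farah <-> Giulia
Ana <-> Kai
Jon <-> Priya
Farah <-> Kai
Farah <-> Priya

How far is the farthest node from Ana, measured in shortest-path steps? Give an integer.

2

Distances from Ana: Farah:1, Giulia:2, Jon:2, Kai:1, Omar:2, Orla:2, Priya:2, Vera:1, Zara:1, Zubin:2.
The largest is 2 (to Omar, Priya, Orla, Giulia, Jon, and Zubin), so the eccentricity of Ana is 2.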